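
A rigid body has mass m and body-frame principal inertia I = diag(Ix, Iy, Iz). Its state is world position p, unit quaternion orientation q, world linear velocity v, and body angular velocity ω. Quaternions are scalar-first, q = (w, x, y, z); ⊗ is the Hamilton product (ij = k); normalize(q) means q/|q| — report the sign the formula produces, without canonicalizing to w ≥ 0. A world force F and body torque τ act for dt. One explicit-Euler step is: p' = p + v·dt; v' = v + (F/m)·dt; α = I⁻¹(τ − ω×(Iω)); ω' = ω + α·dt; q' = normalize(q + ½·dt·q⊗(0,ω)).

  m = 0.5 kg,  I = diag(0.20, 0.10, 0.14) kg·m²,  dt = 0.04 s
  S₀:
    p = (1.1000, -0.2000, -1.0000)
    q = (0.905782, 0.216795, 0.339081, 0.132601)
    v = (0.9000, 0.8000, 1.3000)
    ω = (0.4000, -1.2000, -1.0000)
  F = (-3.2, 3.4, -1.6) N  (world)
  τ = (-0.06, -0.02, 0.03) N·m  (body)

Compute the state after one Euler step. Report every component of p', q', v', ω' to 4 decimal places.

a = (-6.4000, 6.8000, -3.2000)
p' = p + v·dt = (1.1360, -0.1680, -0.9480)
v' = v + a·dt = (0.6440, 1.0720, 1.1720)
ω×(Iω) gyroscopic = (0.0480, -0.0240, 0.0480)
angular accel α = (-0.5400, 0.0400, -0.1286)
new body rate ω' = (0.3784, -1.1984, -1.0051)
Hamilton product q⊗(0,ω) = (0.4527802, 0.1823530, -0.8171030, -1.3015684)
q + ½dt·q⊗(0,ω), renormalized = (0.9144, 0.2203, 0.3226, 0.1065)

p' = (1.1360, -0.1680, -0.9480)
q' = (0.9144, 0.2203, 0.3226, 0.1065)
v' = (0.6440, 1.0720, 1.1720)
ω' = (0.3784, -1.1984, -1.0051)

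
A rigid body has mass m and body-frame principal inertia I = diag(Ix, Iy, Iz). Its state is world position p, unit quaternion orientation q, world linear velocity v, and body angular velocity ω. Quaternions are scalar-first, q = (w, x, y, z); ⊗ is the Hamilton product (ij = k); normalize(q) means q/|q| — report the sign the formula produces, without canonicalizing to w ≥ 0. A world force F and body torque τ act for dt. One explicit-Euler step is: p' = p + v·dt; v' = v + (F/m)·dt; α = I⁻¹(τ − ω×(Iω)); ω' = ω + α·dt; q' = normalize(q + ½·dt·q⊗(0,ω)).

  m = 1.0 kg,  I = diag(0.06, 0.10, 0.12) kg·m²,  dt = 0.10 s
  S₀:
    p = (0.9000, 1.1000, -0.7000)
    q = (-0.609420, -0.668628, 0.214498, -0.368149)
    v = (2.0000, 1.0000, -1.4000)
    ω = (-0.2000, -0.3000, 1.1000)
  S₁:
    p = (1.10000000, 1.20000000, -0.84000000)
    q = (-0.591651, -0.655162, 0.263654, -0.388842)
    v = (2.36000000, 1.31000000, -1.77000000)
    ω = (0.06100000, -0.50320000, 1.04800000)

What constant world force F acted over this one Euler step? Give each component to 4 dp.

F = (3.6000, 3.1000, -3.7000)

v₁ − v₀ = (0.36000000, 0.31000000, -0.37000000)
F = m·Δv/dt = (3.6000, 3.1000, -3.7000)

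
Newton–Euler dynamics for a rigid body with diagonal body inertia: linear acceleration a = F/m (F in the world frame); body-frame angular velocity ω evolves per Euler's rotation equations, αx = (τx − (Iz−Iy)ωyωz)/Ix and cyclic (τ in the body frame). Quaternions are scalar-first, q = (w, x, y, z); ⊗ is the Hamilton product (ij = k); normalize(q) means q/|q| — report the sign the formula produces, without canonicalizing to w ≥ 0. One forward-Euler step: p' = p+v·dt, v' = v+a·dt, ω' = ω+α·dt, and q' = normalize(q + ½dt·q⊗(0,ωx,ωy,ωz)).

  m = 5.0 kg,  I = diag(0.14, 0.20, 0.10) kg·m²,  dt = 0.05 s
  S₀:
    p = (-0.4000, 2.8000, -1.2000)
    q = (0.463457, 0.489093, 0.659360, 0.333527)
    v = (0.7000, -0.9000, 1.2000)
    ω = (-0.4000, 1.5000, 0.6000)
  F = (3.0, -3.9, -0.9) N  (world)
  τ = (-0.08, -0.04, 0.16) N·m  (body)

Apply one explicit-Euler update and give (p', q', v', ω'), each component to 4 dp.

(τ − ω×Iω)/I = (0.0714, -0.1520, 1.9600)
new body rate ω' = (-0.3964, 1.4924, 0.6980)
Hamilton product q⊗(0,ω) = (-0.9935190, -0.2900573, 0.2683189, 1.2754577)
q + ½dt·q⊗(0,ω), renormalized = (0.4382, 0.4814, 0.6655, 0.3651)
a = F/m = (0.6000, -0.7800, -0.1800)
new position p' = (-0.3650, 2.7550, -1.1400)
v + (F/m)dt = (0.7300, -0.9390, 1.1910)

p' = (-0.3650, 2.7550, -1.1400)
q' = (0.4382, 0.4814, 0.6655, 0.3651)
v' = (0.7300, -0.9390, 1.1910)
ω' = (-0.3964, 1.4924, 0.6980)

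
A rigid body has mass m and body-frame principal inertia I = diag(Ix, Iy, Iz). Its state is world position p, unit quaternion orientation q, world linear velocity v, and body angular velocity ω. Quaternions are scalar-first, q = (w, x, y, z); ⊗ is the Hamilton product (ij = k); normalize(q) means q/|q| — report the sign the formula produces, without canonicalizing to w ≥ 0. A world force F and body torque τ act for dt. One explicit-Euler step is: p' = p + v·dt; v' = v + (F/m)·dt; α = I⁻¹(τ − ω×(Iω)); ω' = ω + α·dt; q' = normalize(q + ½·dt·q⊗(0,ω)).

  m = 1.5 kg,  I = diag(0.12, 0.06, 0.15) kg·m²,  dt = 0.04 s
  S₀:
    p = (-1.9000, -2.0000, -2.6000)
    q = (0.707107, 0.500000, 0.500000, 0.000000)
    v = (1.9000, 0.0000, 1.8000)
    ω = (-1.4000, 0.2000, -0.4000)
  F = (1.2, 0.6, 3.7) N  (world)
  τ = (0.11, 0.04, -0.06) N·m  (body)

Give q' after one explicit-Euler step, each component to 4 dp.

q' = (0.7188, 0.4760, 0.5066, 0.0103)

q⊗(0,ω) = (0.6000000, -1.1899498, 0.3414214, 0.5171572)
q + ½dt·q⊗(0,ω), renormalized = (0.7188, 0.4760, 0.5066, 0.0103)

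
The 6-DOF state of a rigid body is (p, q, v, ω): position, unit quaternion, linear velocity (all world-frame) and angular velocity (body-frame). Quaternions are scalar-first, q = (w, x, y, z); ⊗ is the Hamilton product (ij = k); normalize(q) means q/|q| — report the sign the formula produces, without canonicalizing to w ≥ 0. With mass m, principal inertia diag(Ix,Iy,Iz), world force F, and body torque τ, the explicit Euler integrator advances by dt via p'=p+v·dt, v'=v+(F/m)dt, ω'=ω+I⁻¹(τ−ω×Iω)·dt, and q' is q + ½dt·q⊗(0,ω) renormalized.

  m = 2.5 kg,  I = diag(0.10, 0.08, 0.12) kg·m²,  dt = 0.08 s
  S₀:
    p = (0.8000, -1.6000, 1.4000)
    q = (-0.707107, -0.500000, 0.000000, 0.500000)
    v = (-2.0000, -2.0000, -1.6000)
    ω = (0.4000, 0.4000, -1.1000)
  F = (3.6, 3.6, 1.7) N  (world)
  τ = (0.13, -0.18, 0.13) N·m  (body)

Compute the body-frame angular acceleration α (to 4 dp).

precession coupling ω×(Iω) = (-0.0176, 0.0088, -0.0032)
(τ − ω×Iω)/I = (1.4760, -2.3600, 1.1100)

α = (1.4760, -2.3600, 1.1100)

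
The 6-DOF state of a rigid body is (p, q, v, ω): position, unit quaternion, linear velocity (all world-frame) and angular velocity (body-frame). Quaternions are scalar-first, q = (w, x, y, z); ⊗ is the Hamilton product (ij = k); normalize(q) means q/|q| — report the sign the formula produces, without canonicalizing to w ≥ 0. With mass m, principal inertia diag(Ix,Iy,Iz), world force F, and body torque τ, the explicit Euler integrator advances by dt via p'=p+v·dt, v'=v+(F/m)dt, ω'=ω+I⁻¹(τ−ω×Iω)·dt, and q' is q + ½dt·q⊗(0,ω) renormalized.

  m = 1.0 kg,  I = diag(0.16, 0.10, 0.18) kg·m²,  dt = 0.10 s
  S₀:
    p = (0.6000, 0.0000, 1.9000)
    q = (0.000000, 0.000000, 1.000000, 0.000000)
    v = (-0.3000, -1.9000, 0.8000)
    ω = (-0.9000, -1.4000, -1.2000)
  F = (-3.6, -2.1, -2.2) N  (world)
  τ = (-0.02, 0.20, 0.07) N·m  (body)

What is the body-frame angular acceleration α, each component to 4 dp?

ω×(Iω) gyroscopic = (0.1344, -0.0216, -0.0756)
α = I⁻¹(τ − ω×Iω) = (-0.9650, 2.2160, 0.8089)

α = (-0.9650, 2.2160, 0.8089)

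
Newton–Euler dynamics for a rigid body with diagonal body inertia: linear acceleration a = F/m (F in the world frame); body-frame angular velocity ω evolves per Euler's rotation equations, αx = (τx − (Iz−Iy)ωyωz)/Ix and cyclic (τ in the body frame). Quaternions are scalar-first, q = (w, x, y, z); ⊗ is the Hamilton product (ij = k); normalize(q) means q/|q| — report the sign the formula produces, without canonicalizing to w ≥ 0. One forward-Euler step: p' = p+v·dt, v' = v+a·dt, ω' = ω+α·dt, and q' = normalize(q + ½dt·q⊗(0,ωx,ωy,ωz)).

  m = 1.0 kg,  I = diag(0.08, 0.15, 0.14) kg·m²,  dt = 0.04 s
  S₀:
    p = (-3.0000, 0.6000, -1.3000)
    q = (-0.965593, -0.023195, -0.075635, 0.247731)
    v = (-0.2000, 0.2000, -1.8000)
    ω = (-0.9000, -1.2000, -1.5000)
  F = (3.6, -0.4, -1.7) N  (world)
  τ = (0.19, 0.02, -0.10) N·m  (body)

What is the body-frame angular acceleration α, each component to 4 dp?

α = (2.6000, 0.6733, -1.2543)

precession coupling ω×(Iω) = (-0.0180, -0.0810, 0.0756)
α = I⁻¹(τ − ω×Iω) = (2.6000, 0.6733, -1.2543)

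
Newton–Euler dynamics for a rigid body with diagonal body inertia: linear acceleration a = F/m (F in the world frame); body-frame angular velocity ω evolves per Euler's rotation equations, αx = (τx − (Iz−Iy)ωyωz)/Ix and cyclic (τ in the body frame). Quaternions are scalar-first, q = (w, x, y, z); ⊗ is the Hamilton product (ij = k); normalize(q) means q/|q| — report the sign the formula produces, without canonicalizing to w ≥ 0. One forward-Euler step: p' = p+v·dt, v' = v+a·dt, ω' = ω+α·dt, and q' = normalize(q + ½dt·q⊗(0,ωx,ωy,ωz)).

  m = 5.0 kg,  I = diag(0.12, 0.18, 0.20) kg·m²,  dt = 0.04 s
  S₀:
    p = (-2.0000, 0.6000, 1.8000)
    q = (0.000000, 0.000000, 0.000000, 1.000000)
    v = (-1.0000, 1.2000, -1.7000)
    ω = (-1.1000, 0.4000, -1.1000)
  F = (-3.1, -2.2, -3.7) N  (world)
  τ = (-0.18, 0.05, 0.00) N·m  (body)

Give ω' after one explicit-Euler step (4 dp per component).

ω' = (-1.1571, 0.4326, -1.0947)

α = I⁻¹(τ − ω×Iω) = (-1.4267, 0.8156, 0.1320)
ω' = ω + α·dt = (-1.1571, 0.4326, -1.0947)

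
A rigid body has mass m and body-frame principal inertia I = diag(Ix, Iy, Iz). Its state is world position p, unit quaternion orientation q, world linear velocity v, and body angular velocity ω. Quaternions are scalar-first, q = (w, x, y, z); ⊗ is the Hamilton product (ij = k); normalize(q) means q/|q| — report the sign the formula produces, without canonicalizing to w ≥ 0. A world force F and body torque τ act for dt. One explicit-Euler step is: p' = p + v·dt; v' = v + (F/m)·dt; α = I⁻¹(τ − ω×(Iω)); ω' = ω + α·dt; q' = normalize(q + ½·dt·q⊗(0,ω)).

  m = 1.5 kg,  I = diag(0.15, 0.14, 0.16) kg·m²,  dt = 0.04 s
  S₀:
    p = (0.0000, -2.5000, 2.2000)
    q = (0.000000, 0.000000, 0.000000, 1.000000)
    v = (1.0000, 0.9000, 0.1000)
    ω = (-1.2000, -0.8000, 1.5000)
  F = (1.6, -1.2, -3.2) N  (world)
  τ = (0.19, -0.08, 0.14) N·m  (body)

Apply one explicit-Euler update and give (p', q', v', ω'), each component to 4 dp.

a = F/m = (1.0667, -0.8000, -2.1333)
p + v·dt = (0.0400, -2.4640, 2.2040)
v + (F/m)dt = (1.0427, 0.8680, 0.0147)
precession coupling ω×(Iω) = (-0.0240, 0.0180, -0.0096)
(τ − ω×Iω)/I = (1.4267, -0.7000, 0.9350)
ω' = ω + α·dt = (-1.1429, -0.8280, 1.5374)
Hamilton product q⊗(0,ω) = (-1.5000000, 0.8000000, -1.2000000, 0.0000000)
updated quaternion q' = (-0.0300, 0.0160, -0.0240, 0.9991)

p' = (0.0400, -2.4640, 2.2040)
q' = (-0.0300, 0.0160, -0.0240, 0.9991)
v' = (1.0427, 0.8680, 0.0147)
ω' = (-1.1429, -0.8280, 1.5374)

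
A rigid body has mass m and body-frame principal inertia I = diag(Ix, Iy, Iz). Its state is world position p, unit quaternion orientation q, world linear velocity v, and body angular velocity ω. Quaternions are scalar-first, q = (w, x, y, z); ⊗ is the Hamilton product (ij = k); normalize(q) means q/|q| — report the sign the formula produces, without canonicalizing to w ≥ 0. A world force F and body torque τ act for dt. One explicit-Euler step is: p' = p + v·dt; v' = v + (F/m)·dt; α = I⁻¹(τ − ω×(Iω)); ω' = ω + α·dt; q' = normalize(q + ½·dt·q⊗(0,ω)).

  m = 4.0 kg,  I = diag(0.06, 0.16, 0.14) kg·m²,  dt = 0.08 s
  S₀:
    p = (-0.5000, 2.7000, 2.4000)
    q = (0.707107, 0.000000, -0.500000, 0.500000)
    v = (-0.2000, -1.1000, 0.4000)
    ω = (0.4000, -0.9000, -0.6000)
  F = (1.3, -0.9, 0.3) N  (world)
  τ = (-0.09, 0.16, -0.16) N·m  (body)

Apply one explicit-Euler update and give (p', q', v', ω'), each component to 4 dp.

ω×(Iω) gyroscopic = (-0.0108, 0.0192, -0.0360)
(τ − ω×Iω)/I = (-1.3200, 0.8800, -0.8857)
new body rate ω' = (0.2944, -0.8296, -0.6709)
2q̇ = q⊗(0,ω) = (-0.1500000, 1.0328428, -0.4363963, -0.2242642)
q' = normalize(q + ½dt·q⊗(0,ω)) = (0.7004, 0.0413, -0.5169, 0.4905)
p' = p + v·dt = (-0.5160, 2.6120, 2.4320)
v' = v + a·dt = (-0.1740, -1.1180, 0.4060)

p' = (-0.5160, 2.6120, 2.4320)
q' = (0.7004, 0.0413, -0.5169, 0.4905)
v' = (-0.1740, -1.1180, 0.4060)
ω' = (0.2944, -0.8296, -0.6709)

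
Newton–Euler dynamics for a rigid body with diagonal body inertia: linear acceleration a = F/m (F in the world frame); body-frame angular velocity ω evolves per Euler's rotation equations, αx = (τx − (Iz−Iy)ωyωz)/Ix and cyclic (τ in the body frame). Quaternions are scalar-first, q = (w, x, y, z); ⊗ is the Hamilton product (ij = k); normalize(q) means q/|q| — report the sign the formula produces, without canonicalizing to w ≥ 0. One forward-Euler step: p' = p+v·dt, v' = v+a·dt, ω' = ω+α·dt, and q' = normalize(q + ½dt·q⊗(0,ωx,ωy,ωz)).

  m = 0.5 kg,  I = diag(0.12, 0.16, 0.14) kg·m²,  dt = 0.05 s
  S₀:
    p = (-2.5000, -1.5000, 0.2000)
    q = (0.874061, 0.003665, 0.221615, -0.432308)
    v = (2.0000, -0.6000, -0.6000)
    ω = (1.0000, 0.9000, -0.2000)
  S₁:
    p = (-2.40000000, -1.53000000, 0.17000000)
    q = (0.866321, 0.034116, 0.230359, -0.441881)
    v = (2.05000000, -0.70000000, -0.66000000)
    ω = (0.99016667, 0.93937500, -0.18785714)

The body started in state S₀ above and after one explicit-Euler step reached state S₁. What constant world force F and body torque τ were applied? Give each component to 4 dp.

rate change Δω = (-0.00983333, 0.03937500, 0.01214286)
applied torque τ = (-0.0200, 0.1300, 0.0700)
velocity change Δv = (0.05000000, -0.10000000, -0.06000000)
m·(v₁−v₀)/dt = (0.5000, -1.0000, -0.6000)

F = (0.5000, -1.0000, -0.6000)
τ = (-0.0200, 0.1300, 0.0700)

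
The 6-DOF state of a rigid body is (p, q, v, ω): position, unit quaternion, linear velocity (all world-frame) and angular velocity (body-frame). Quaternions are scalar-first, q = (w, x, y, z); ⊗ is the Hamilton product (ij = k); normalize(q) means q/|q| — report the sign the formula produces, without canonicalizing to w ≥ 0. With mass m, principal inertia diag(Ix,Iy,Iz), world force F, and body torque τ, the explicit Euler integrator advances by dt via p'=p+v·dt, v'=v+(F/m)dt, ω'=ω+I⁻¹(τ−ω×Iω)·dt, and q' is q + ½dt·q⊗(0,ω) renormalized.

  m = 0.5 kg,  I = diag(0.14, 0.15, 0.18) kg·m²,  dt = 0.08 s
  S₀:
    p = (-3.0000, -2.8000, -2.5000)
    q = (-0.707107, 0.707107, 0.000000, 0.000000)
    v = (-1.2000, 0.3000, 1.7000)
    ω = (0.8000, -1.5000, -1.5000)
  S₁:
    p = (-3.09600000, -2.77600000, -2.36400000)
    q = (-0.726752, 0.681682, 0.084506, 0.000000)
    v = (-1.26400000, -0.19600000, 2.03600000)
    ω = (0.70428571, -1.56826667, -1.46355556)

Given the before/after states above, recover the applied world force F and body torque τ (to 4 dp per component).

F = (-0.4000, -3.1000, 2.1000)
τ = (-0.1000, -0.0800, 0.0700)

v₁ − v₀ = (-0.06400000, -0.49600000, 0.33600000)
applied force F = (-0.4000, -3.1000, 2.1000)
ω₁ − ω₀ = (-0.09571429, -0.06826667, 0.03644444)
gyro term ω₀×Iω₀ = (0.0675, 0.0480, -0.0120)
applied torque τ = (-0.1000, -0.0800, 0.0700)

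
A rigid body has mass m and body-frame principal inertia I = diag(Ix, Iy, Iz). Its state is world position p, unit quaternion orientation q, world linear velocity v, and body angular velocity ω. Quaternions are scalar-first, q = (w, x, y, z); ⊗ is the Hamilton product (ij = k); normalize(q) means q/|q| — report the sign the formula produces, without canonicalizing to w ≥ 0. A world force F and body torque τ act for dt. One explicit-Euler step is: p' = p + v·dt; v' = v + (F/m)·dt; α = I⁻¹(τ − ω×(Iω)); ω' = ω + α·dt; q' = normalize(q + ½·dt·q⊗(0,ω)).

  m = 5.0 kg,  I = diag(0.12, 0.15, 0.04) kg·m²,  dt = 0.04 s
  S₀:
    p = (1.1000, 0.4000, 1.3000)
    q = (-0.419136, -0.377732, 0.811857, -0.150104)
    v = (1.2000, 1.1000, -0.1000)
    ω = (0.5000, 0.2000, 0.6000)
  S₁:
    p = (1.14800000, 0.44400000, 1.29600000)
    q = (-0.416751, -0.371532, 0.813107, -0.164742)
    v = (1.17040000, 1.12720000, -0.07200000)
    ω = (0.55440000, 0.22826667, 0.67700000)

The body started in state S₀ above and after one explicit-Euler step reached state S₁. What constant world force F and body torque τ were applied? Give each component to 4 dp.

F = (-3.7000, 3.4000, 3.5000)
τ = (0.1500, 0.1300, 0.0800)

v₁ − v₀ = (-0.02960000, 0.02720000, 0.02800000)
F = m·Δv/dt = (-3.7000, 3.4000, 3.5000)
Δω = ω₁−ω₀ = (0.05440000, 0.02826667, 0.07700000)
ω₀×(Iω₀) = (-0.0132, 0.0240, 0.0030)
applied torque τ = (0.1500, 0.1300, 0.0800)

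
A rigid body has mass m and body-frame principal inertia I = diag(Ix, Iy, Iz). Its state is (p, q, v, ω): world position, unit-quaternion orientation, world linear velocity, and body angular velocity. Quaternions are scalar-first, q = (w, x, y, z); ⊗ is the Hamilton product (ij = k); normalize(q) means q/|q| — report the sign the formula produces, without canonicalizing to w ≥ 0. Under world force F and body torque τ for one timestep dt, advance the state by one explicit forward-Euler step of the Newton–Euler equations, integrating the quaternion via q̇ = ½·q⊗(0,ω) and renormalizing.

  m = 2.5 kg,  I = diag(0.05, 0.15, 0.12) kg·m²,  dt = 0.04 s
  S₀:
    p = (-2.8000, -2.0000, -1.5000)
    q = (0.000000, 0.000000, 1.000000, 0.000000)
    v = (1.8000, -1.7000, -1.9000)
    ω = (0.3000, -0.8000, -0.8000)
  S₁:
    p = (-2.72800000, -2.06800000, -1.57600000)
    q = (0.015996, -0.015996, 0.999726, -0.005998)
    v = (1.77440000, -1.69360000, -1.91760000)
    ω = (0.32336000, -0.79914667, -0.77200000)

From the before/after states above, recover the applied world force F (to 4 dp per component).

velocity change Δv = (-0.02560000, 0.00640000, -0.01760000)
m·(v₁−v₀)/dt = (-1.6000, 0.4000, -1.1000)

F = (-1.6000, 0.4000, -1.1000)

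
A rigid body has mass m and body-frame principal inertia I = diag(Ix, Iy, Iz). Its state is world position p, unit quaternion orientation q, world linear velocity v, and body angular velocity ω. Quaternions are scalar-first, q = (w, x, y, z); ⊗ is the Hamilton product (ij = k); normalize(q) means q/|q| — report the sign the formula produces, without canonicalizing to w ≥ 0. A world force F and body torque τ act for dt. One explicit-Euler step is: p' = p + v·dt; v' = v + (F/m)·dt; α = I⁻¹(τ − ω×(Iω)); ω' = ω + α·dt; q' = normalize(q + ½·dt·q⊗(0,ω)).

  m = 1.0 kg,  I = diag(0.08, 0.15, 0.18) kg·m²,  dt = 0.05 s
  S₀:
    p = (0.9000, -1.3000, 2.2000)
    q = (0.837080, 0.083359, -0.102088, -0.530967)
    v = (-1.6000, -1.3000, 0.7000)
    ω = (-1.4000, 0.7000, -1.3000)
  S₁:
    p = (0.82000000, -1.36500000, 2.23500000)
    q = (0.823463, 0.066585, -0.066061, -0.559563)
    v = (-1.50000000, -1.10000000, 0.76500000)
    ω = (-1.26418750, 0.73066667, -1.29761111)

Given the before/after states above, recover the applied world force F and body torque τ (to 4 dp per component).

F = (2.0000, 4.0000, 1.3000)
τ = (0.1900, -0.0900, -0.0600)

Δω = ω₁−ω₀ = (0.13581250, 0.03066667, 0.00238889)
precession coupling = (-0.0273, -0.1820, -0.0686)
applied torque τ = (0.1900, -0.0900, -0.0600)
velocity change Δv = (0.10000000, 0.20000000, 0.06500000)
applied force F = (2.0000, 4.0000, 1.3000)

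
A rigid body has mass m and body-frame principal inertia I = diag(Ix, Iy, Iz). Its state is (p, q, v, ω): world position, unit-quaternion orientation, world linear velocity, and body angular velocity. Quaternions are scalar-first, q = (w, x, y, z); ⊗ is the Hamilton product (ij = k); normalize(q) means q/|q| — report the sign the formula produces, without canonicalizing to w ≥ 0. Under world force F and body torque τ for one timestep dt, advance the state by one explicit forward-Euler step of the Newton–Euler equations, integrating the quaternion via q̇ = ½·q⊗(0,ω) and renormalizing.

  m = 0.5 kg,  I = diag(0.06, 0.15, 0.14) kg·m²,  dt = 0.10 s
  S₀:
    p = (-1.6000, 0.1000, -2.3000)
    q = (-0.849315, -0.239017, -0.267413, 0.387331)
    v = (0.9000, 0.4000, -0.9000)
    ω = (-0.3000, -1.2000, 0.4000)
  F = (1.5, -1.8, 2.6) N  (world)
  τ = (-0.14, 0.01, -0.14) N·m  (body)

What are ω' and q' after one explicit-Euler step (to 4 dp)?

angular accel α = (-2.4133, 0.0027, -1.2314)
ω' = ω + α·dt = (-0.5413, -1.1997, 0.2769)
q⊗(0,ω) = (-0.5475331, 0.6126265, 0.9985855, -0.1331295)
q' = normalize(q + ½dt·q⊗(0,ω)) = (-0.8748, -0.2079, -0.2170, 0.3799)

ω' = (-0.5413, -1.1997, 0.2769)
q' = (-0.8748, -0.2079, -0.2170, 0.3799)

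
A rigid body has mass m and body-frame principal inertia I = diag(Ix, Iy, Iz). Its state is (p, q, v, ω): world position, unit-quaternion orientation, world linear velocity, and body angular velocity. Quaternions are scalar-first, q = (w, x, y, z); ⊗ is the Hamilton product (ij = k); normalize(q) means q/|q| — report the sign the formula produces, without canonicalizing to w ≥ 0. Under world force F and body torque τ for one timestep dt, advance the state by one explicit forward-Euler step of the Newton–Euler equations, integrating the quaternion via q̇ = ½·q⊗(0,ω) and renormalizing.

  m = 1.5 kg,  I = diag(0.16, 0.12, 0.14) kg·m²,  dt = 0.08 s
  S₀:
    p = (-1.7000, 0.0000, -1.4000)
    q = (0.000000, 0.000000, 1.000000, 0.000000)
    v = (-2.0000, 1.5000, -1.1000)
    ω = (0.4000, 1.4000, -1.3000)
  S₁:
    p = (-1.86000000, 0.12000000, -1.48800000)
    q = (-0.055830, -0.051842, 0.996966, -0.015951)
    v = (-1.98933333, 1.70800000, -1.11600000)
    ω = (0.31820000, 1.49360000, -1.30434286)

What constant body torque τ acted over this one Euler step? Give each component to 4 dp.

ω₁ − ω₀ = (-0.08180000, 0.09360000, -0.00434286)
applied torque τ = (-0.2000, 0.1300, -0.0300)

τ = (-0.2000, 0.1300, -0.0300)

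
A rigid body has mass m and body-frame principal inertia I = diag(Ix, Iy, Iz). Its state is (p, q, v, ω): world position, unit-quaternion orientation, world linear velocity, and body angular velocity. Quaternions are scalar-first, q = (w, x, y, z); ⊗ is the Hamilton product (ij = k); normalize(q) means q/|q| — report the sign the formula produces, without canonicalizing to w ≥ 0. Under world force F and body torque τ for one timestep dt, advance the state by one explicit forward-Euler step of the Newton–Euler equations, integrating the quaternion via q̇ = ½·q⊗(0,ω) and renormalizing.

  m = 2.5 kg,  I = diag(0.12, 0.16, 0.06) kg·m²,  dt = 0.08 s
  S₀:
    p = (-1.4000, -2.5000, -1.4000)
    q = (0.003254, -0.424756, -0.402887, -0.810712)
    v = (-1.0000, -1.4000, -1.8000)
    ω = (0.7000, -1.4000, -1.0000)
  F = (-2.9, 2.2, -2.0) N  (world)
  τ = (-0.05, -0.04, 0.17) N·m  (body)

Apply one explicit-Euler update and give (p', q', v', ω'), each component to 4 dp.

precession coupling ω×(Iω) = (-0.1400, -0.0420, -0.0392)
angular accel α = (0.7500, 0.0125, 3.4867)
new body rate ω' = (0.7600, -1.3990, -0.7211)
2q̇ = q⊗(0,ω) = (-1.0774246, -0.7298320, -0.9968100, 0.8734253)
updated quaternion q' = (-0.0397, -0.4527, -0.4415, -0.7736)
linear accel F/m = (-1.1600, 0.8800, -0.8000)
new position p' = (-1.4800, -2.6120, -1.5440)
v + (F/m)dt = (-1.0928, -1.3296, -1.8640)

p' = (-1.4800, -2.6120, -1.5440)
q' = (-0.0397, -0.4527, -0.4415, -0.7736)
v' = (-1.0928, -1.3296, -1.8640)
ω' = (0.7600, -1.3990, -0.7211)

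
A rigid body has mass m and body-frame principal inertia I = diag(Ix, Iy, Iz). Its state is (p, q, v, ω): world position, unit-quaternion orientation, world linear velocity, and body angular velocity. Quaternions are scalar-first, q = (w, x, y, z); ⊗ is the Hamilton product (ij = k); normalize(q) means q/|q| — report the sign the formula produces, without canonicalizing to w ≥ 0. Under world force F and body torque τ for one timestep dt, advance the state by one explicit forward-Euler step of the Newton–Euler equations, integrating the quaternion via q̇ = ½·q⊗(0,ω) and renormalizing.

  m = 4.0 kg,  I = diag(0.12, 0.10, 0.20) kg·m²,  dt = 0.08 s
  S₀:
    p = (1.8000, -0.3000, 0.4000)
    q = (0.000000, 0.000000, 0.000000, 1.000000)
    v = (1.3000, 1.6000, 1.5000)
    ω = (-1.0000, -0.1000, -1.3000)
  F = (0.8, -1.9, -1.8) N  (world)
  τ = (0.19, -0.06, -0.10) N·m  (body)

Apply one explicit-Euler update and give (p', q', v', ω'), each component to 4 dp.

ω×(Iω) gyroscopic = (0.0130, -0.1040, -0.0020)
α = I⁻¹(τ − ω×Iω) = (1.4750, 0.4400, -0.4900)
ω' = ω + α·dt = (-0.8820, -0.0648, -1.3392)
Hamilton product q⊗(0,ω) = (1.3000000, 0.1000000, -1.0000000, 0.0000000)
q' = normalize(q + ½dt·q⊗(0,ω)) = (0.0519, 0.0040, -0.0399, 0.9978)
p + v·dt = (1.9040, -0.1720, 0.5200)
v + (F/m)dt = (1.3160, 1.5620, 1.4640)

p' = (1.9040, -0.1720, 0.5200)
q' = (0.0519, 0.0040, -0.0399, 0.9978)
v' = (1.3160, 1.5620, 1.4640)
ω' = (-0.8820, -0.0648, -1.3392)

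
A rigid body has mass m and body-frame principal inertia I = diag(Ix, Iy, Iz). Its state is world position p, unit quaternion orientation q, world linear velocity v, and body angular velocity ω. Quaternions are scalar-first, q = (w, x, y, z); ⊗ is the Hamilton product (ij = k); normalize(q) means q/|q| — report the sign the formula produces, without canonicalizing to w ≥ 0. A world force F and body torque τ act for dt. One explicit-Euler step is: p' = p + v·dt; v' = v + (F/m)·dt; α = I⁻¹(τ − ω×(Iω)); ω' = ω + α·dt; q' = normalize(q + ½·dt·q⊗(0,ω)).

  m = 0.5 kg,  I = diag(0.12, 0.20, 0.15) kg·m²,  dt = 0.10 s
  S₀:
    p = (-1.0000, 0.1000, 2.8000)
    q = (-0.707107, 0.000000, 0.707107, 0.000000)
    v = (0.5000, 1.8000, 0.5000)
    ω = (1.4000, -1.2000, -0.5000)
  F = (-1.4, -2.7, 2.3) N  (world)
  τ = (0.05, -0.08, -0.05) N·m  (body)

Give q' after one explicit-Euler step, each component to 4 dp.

q' = (-0.6617, -0.0669, 0.7461, -0.0317)

Hamilton product q⊗(0,ω) = (0.8485284, -1.3435033, 0.8485284, -0.6363963)
q + ½dt·q⊗(0,ω), renormalized = (-0.6617, -0.0669, 0.7461, -0.0317)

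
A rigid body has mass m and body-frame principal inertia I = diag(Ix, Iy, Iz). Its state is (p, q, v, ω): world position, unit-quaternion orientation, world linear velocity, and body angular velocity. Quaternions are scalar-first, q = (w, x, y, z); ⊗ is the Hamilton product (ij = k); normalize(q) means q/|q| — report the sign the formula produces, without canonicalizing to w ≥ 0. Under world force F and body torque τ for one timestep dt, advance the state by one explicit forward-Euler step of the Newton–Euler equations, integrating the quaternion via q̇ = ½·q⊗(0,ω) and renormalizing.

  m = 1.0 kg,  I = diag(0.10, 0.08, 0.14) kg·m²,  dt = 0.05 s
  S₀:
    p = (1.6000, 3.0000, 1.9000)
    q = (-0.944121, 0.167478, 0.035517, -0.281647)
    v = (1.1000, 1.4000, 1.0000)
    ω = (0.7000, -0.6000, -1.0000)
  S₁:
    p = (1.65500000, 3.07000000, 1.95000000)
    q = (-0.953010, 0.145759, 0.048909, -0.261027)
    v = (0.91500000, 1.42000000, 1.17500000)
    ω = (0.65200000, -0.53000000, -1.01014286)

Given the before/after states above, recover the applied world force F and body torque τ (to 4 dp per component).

F = (-3.7000, 0.4000, 3.5000)
τ = (-0.0600, 0.1400, -0.0200)

rate change Δω = (-0.04800000, 0.07000000, -0.01014286)
ω₀×(Iω₀) = (0.0360, 0.0280, 0.0084)
I·α + gyro = (-0.0600, 0.1400, -0.0200)
velocity change Δv = (-0.18500000, 0.02000000, 0.17500000)
m·(v₁−v₀)/dt = (-3.7000, 0.4000, 3.5000)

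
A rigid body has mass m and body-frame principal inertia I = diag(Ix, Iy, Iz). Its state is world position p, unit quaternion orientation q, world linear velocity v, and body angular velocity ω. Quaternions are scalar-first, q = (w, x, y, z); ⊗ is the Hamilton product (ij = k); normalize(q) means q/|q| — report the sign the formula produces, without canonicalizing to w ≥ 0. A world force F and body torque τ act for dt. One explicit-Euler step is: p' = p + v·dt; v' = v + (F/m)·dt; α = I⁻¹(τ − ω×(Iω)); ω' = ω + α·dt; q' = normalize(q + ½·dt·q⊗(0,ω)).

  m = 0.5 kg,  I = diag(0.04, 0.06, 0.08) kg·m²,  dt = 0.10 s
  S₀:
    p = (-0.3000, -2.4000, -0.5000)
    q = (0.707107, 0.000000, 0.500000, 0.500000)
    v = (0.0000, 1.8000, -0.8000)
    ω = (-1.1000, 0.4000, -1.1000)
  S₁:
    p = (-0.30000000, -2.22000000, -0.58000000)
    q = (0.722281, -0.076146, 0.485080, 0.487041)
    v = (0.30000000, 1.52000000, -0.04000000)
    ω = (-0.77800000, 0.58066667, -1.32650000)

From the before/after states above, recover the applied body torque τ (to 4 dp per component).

ω₁ − ω₀ = (0.32200000, 0.18066667, -0.22650000)
ω₀×(Iω₀) = (-0.0088, -0.0484, -0.0088)
τ = I·(Δω/dt) + ω₀×(Iω₀) = (0.1200, 0.0600, -0.1900)

τ = (0.1200, 0.0600, -0.1900)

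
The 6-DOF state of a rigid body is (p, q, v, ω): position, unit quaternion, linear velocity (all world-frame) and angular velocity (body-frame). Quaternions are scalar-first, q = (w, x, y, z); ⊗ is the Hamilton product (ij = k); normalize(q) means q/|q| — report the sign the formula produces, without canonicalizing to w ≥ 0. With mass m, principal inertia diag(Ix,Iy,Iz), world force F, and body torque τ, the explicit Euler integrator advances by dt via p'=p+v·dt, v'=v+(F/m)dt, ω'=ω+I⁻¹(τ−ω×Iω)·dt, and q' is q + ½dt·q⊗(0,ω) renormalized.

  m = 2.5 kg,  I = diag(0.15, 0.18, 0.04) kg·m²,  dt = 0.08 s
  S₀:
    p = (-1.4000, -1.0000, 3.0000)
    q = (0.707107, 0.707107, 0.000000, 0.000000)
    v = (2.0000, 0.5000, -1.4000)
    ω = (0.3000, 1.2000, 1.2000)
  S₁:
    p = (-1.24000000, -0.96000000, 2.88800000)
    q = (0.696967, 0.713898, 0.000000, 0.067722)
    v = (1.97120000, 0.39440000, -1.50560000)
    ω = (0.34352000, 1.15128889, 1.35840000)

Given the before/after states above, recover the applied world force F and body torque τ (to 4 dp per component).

velocity change Δv = (-0.02880000, -0.10560000, -0.10560000)
m·(v₁−v₀)/dt = (-0.9000, -3.3000, -3.3000)
ω₁ − ω₀ = (0.04352000, -0.04871111, 0.15840000)
applied torque τ = (-0.1200, -0.0700, 0.0900)

F = (-0.9000, -3.3000, -3.3000)
τ = (-0.1200, -0.0700, 0.0900)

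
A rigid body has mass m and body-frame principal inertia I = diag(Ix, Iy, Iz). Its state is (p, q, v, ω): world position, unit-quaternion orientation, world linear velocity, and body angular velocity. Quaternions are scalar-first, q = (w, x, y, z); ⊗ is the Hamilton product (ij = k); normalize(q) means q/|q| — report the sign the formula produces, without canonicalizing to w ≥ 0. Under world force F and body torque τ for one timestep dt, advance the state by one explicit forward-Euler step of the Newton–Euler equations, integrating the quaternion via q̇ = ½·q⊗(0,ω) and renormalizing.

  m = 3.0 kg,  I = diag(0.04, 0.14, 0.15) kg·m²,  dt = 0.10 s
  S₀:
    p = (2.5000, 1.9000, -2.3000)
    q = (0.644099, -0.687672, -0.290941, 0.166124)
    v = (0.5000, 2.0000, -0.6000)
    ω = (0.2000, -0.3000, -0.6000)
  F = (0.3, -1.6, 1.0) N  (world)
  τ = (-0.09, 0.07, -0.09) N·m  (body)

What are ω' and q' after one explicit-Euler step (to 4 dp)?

ω' = (-0.0295, -0.2594, -0.6560)
q' = (0.6512, -0.6696, -0.3194, 0.1599)

precession coupling ω×(Iω) = (0.0018, 0.0132, -0.0060)
angular accel α = (-2.2950, 0.4057, -0.5600)
new body rate ω' = (-0.0295, -0.2594, -0.6560)
2q̇ = q⊗(0,ω) = (0.1499265, 0.3532216, -0.5726081, -0.1219696)
q' = normalize(q + ½dt·q⊗(0,ω)) = (0.6512, -0.6696, -0.3194, 0.1599)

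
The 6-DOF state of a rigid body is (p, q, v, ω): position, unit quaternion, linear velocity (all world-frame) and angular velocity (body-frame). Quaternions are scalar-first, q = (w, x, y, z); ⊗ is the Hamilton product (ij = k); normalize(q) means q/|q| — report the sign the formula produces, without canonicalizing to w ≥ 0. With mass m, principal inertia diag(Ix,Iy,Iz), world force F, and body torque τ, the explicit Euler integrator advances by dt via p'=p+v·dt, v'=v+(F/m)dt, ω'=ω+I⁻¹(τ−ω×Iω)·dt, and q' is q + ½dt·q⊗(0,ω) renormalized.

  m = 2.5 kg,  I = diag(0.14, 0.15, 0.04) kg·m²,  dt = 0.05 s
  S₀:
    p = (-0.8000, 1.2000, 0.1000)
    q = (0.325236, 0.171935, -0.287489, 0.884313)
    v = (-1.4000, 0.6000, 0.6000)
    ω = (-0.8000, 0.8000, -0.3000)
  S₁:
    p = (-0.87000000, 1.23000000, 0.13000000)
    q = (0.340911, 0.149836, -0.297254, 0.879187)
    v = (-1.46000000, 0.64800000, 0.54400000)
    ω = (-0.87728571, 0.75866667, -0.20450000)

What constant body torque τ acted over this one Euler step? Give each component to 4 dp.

ω₁ − ω₀ = (-0.07728571, -0.04133333, 0.09550000)
gyro term ω₀×Iω₀ = (0.0264, 0.0240, -0.0064)
τ = I·(Δω/dt) + ω₀×(Iω₀) = (-0.1900, -0.1000, 0.0700)

τ = (-0.1900, -0.1000, 0.0700)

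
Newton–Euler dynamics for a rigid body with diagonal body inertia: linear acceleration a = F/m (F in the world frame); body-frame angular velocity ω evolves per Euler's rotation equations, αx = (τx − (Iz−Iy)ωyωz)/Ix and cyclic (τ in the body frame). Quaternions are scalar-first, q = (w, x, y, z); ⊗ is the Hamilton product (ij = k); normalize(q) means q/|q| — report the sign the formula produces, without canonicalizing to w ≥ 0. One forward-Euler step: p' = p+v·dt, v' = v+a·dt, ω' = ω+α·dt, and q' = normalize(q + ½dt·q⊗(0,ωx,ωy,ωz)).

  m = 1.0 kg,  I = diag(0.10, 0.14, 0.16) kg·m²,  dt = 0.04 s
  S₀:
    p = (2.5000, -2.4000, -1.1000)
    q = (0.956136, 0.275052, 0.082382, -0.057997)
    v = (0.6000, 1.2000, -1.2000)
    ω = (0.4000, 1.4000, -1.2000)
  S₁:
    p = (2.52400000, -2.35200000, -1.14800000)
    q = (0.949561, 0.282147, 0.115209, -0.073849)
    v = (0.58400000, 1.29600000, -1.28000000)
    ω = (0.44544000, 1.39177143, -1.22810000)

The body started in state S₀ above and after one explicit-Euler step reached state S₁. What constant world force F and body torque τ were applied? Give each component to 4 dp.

F = (-0.4000, 2.4000, -2.0000)
τ = (0.0800, 0.0000, -0.0900)

Δv = v₁−v₀ = (-0.01600000, 0.09600000, -0.08000000)
F = m·Δv/dt = (-0.4000, 2.4000, -2.0000)
Δω = ω₁−ω₀ = (0.04544000, -0.00822857, -0.02810000)
applied torque τ = (0.0800, 0.0000, -0.0900)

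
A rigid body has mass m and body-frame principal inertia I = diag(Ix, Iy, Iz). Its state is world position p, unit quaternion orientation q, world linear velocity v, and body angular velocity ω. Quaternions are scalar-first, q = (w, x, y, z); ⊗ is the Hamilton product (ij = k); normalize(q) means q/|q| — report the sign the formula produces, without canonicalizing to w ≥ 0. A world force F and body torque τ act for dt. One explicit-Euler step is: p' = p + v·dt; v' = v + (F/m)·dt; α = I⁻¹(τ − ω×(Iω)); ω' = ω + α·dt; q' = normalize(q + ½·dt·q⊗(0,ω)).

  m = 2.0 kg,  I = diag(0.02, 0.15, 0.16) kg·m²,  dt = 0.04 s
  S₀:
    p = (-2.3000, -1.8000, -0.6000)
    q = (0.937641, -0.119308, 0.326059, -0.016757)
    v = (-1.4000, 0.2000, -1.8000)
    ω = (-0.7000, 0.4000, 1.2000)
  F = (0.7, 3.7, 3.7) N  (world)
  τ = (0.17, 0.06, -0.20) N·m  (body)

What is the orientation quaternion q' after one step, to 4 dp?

Hamilton product q⊗(0,ω) = (-0.1938308, -0.2583751, 0.5299559, 1.3056873)
q + ½dt·q⊗(0,ω), renormalized = (0.9334, -0.1244, 0.3365, 0.0094)

q' = (0.9334, -0.1244, 0.3365, 0.0094)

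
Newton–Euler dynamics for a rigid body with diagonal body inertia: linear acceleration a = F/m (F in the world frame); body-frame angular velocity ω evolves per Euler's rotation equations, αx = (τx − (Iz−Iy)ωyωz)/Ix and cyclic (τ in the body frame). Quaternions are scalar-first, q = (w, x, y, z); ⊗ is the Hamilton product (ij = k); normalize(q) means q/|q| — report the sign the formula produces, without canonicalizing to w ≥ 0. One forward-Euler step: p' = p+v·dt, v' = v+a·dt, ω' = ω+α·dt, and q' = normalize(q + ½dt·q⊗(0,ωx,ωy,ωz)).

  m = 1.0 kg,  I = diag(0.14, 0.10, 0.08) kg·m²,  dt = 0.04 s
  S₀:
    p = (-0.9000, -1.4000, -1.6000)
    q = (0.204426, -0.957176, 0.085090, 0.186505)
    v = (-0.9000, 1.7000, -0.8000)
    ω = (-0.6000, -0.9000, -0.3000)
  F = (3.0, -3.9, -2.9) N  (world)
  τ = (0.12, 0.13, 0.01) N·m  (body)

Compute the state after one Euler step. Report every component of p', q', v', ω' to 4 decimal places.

a = (3.0000, -3.9000, -2.9000)
p + v·dt = (-0.9360, -1.3320, -1.6320)
new velocity v' = (-0.7800, 1.5440, -0.9160)
(τ − ω×Iω)/I = (0.8957, 1.1920, 0.3950)
ω' = ω + α·dt = (-0.5642, -0.8523, -0.2842)
2q̇ = q⊗(0,ω) = (-0.4417731, 0.0196719, -0.5830392, 0.8511846)
updated quaternion q' = (0.1955, -0.9565, 0.0734, 0.2035)

p' = (-0.9360, -1.3320, -1.6320)
q' = (0.1955, -0.9565, 0.0734, 0.2035)
v' = (-0.7800, 1.5440, -0.9160)
ω' = (-0.5642, -0.8523, -0.2842)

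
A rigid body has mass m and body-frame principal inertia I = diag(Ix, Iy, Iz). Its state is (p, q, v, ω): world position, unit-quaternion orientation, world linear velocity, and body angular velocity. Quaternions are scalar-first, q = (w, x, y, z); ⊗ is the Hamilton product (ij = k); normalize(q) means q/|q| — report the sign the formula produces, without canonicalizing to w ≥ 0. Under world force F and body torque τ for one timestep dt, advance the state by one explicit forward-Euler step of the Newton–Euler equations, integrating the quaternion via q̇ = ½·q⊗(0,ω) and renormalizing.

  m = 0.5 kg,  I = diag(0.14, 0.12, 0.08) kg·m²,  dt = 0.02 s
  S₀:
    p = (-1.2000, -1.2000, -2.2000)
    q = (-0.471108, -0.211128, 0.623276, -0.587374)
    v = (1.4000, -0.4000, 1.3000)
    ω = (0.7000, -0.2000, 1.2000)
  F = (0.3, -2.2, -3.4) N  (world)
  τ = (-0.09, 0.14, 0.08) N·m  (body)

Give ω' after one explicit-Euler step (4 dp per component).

ω' = (0.6858, -0.1851, 1.2193)

ω×(Iω) gyroscopic = (0.0096, 0.0504, 0.0028)
angular accel α = (-0.7114, 0.7467, 0.9650)
ω' = ω + α·dt = (0.6858, -0.1851, 1.2193)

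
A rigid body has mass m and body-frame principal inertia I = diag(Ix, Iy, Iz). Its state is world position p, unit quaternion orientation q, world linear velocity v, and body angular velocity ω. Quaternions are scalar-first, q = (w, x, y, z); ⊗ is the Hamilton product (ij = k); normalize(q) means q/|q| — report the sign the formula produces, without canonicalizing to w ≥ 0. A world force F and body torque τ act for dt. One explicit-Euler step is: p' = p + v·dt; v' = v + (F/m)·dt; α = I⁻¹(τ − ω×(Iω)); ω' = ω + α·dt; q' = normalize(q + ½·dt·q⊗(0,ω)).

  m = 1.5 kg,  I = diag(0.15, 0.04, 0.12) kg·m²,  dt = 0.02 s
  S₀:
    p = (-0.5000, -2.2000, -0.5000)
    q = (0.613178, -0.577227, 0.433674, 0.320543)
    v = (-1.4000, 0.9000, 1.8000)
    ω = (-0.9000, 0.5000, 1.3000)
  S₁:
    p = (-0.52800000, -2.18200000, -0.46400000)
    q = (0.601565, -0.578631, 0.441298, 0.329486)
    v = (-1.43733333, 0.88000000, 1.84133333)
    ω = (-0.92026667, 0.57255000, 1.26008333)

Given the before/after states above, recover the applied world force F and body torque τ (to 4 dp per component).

Δv = v₁−v₀ = (-0.03733333, -0.02000000, 0.04133333)
applied force F = (-2.8000, -1.5000, 3.1000)
Δω = ω₁−ω₀ = (-0.02026667, 0.07255000, -0.03991667)
precession coupling = (0.0520, -0.0351, 0.0495)
τ = I·(Δω/dt) + ω₀×(Iω₀) = (-0.1000, 0.1100, -0.1900)

F = (-2.8000, -1.5000, 3.1000)
τ = (-0.1000, 0.1100, -0.1900)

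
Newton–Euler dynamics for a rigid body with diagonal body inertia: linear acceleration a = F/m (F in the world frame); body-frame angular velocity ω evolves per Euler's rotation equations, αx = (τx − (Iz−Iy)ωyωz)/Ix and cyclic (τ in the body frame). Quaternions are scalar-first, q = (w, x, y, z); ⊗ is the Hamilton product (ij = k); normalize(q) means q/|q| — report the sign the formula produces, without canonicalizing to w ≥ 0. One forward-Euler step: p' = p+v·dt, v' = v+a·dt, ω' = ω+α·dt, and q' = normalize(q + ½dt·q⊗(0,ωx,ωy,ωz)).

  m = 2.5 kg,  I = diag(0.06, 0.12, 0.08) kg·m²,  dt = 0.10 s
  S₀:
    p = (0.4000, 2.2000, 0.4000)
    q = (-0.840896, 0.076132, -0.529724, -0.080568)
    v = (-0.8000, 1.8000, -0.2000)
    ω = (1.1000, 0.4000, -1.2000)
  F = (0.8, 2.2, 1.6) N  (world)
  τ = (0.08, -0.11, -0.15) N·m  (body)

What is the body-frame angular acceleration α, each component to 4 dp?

α = (1.0133, -1.1367, -2.2050)

gyro term ω×Iω = (0.0192, 0.0264, 0.0264)
angular accel α = (1.0133, -1.1367, -2.2050)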